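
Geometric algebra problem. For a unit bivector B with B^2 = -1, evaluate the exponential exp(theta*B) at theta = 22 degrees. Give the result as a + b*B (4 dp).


For a unit bivector B with B^2 = -1, the exponential series gives
e^(theta*B) = cos(theta) + sin(theta)*B (the GA analogue of Euler's formula).
theta = 22 degrees = 0.383972 rad
cos(22 deg) = 0.9272
sin(22 deg) = 0.3746
exp(theta*B) = 0.9272 + 0.3746*B


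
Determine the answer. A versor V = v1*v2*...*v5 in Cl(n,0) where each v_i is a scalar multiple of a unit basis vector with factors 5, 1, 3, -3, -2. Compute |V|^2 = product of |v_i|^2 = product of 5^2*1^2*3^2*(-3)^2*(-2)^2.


Each vector v_i has |v_i|^2 = s_i^2
Squared scales: 5^2 = 25, 1^2 = 1, 3^2 = 9, (-3)^2 = 9, (-2)^2 = 4
|V|^2 = 25 * 1 * 9 * 9 * 4
= 8100


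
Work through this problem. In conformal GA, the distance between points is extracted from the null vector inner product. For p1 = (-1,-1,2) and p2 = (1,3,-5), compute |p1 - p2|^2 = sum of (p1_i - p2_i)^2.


p1 - p2 = (-2, -4, 7)
|p1 - p2|^2 = (-2)^2 + (-4)^2 + 7^2
= 4 + 16 + 49
= 69


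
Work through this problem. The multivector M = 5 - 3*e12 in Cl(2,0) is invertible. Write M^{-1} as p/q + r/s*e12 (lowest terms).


M = 5 - 3*e12, where e12^2 = -1.
Since M commutes with its reverse ~M = a - b*e12, M * ~M = a^2 - b^2*e12^2 = a^2 + b^2.
So M^{-1} = ~M / (a^2 + b^2) = (a - b*e12)/(a^2 + b^2).
a^2 + b^2 = 25 + 9 = 34
Scalar part = 5/34 = 5/34
Bivector coeff = 3/34 = 3/34
M^{-1} = 5/34 + 3/34*e12


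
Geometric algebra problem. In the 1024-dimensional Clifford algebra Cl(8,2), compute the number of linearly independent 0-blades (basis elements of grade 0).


Number of grade-k basis blades in Cl(p,q) with n = p + q is C(n, k).
n = 8 + 2 = 10
C(10, 0) = 10! / (0! * 10!)
= 3628800 / (1 * 3628800)
= 1


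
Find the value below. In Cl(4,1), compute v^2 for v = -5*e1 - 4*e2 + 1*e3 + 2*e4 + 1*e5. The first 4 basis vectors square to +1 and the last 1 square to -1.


v^2 = sum of c_i^2 * e_i^2
Positive signature terms (e_i^2 = +1): (-5)^2 + (-4)^2 + 1^2 + 2^2 = 46
Negative signature terms (e_j^2 = -1): 1^2 = 1
v^2 = 46 - 1 = 45


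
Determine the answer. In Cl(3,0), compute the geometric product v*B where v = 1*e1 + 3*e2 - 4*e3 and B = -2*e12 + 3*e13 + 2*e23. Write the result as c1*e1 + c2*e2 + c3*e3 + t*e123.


vB has grade-1 (vector) and grade-3 (trivector) parts: vB = (v _| B) + (v ^ B).
Vector part <vB>_1:
  e1: -v2*b12 - v3*b13 = -(3)*(-2) - (-4)*(3) = 18
  e2: v1*b12 - v3*b23 = (1)*(-2) - (-4)*(2) = 6
  e3: v1*b13 + v2*b23 = (1)*(3) + (3)*(2) = 9
Trivector part <vB>_3:
  e123: v1*b23 - v2*b13 + v3*b12 = (1)*(2) - (3)*(3) + (-4)*(-2) = 1
vB = 18*e1 + 6*e2 + 9*e3 + 1*e123


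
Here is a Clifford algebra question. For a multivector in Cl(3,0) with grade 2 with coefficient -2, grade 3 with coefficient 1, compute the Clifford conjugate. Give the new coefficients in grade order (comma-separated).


Clifford conjugate sign for grade k: (-1)^(k(k+1)/2)
Grade 2: (-1)^(2*3/2) = (-1)^3 = -1, coeff -2 -> 2
Grade 3: (-1)^(3*4/2) = (-1)^6 = 1, coeff 1 -> 1
Conjugated coefficients: 2, 1


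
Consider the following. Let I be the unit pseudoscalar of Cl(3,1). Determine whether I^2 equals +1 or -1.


The pseudoscalar I = e1...e_n (product of all n generators) of Cl(p,q) satisfies I^2 = (-1)^(q + n(n-1)/2).
p = 3, q = 1, n = p + q = 4
n(n-1)/2 = 4 * 3 / 2 = 6
Exponent = q + n(n-1)/2 = 1 + 6 = 7
I^2 = (-1)^7 = -1


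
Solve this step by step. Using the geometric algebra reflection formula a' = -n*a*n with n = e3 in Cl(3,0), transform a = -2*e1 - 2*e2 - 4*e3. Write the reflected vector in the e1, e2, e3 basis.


Reflection formula: a' = -n*a*n, with n = e3 (unit vector, n^2 = 1).
For reflection through hyperplane perp to e3:
The component along e3 flips sign, others stay.
a = (-2, -2, -4)
a' = (-2, -2, 4)
a' = -2*e1 - 2*e2 + 4*e3


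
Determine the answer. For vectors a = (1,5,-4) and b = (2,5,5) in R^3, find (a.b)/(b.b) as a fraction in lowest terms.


Projection coefficient = (a . b) / (b . b)
a . b = 1*2 + 5*5 + (-4)*5
= 2 + 25 + (-20) = 7
b . b = 2^2 + 5^2 + 5^2
= 4 + 25 + 25 = 54
Coefficient = 7/54
In lowest terms: 7/54


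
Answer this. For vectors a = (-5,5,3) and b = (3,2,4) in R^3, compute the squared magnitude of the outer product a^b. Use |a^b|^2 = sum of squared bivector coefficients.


a wedge b = (a1*b2 - a2*b1)*e12 + (a1*b3 - a3*b1)*e13 + (a2*b3 - a3*b2)*e23
e12 coeff: (-5)*2 - 5*3 = -10 - 15 = -25
e13 coeff: (-5)*4 - 3*3 = -20 - 9 = -29
e23 coeff: 5*4 - 3*2 = 20 - 6 = 14
|a wedge b|^2 = (-25)^2 + (-29)^2 + 14^2
= 625 + 841 + 196
= 1662


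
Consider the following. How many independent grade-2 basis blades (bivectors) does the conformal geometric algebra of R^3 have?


The conformal model of R^3 uses Cl(4,1) with m = 3 + 2 = 5 generators.
Number of grade-2 blades = C(m, 2) = C(5, 2)
= 5*4/2 = 10


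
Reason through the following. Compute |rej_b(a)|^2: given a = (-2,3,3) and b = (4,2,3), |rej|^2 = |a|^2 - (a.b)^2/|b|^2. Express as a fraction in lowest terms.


|a|^2 = (-2)^2 + 3^2 + 3^2 = 22
|b|^2 = 4^2 + 2^2 + 3^2 = 29
a . b = (-2)*4 + 3*2 + 3*3 = 7
(a.b)^2 = 7^2 = 49
|rej|^2 = 22 - 49/29
= (638 - 49)/29
= 589/29
In lowest terms: 589/29


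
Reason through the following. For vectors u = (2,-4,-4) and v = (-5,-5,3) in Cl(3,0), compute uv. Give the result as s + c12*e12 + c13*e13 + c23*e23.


In Cl(3,0): e_i^2 = 1, e_ie_j = -e_je_i for i != j.
Scalar part = u . v = 2*(-5) + (-4)*(-5) + (-4)*3
= -10 + 20 + (-12) = -2
e12 coeff = 2*(-5) - (-4)*(-5) = -10 - 20 = -30
e13 coeff = 2*3 - (-4)*(-5) = 6 - 20 = -14
e23 coeff = (-4)*3 - (-4)*(-5) = -12 - 20 = -32
uv = -2 - 30*e12 - 14*e13 - 32*e23


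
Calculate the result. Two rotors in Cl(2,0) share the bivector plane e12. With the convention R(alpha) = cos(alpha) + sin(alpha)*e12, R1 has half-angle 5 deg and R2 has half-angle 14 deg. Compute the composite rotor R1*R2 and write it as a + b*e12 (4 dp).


Same-plane rotors commute and their half-angles add:
R1*R2 = cos(a1 + a2) + sin(a1 + a2)*e12.
a1 + a2 = 5 + 14 = 19 deg
cos(19 deg) = 0.9455
sin(19 deg) = 0.3256
R1*R2 = 0.9455 + 0.3256*e12


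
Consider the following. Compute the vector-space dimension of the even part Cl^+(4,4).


Even subalgebra dimension = 2^(n-1)
n = 4 + 4 = 8
2^(8 - 1) = 2^7 = 128
Verification: sum of C(8,k) for even k = 1 + 28 + 70 + 28 + 1 = 128
Result = 128


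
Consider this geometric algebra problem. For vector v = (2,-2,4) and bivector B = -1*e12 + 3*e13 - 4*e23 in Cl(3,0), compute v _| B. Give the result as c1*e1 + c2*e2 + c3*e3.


Left contraction v _| B = <vB>_1 (grade-1 part of the geometric product vB).
Using e1_|e12 = e2, e2_|e12 = -e1, e1_|e13 = e3, e3_|e13 = -e1, e2_|e23 = e3, e3_|e23 = -e2:
e1 coeff: -v2*b12 - v3*b13 = -(-2)*(-1) - (4)*(3) = -14
e2 coeff: v1*b12 - v3*b23 = (2)*(-1) - (4)*(-4) = 14
e3 coeff: v1*b13 + v2*b23 = (2)*(3) + (-2)*(-4) = 14
v _| B = -14*e1 + 14*e2 + 14*e3


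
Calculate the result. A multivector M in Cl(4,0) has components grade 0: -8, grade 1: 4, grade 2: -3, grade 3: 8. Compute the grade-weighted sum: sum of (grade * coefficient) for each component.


Grade-weighted sum = sum of grade_k * coefficient_k
0*(-8) = 0
1*4 = 4
2*(-3) = -6
3*8 = 24
Total = 0 + 4 + (-6) + 24 = 22


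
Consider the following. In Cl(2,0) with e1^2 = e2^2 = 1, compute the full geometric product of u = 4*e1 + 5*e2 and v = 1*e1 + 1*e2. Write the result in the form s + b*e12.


Expand: (4*e1 + 5*e2)(1*e1 + 1*e2)
= 4*1*e1e1 + 4*1*e1e2 + 5*1*e2e1 + 5*1*e2e2
Using e1^2 = e2^2 = 1, e2e1 = -e1e2:
Scalar part s = 4*1 + 5*1 = 4 + 5 = 9
Bivector part b = 4*1 - 5*1 = 4 - 5 = -1
uv = 9 - 1*e12


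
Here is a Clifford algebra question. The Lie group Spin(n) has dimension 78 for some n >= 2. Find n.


dim Spin(n) = dim so(n) = n(n-1)/2.
Solve n(n-1)/2 = 78, i.e. n^2 - n - 156 = 0.
Discriminant = 1 + 8*78 = 625
n = (1 + sqrt(625))/2 = (1 + 25)/2 = 13


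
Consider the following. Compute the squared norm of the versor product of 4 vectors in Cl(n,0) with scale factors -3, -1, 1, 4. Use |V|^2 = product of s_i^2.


Each vector v_i has |v_i|^2 = s_i^2
Squared scales: (-3)^2 = 9, (-1)^2 = 1, 1^2 = 1, 4^2 = 16
|V|^2 = 9 * 1 * 1 * 16
= 144


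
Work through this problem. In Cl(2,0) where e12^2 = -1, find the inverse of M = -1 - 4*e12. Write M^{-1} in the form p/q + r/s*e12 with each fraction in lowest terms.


M = -1 - 4*e12, where e12^2 = -1.
Since M commutes with its reverse ~M = a - b*e12, M * ~M = a^2 - b^2*e12^2 = a^2 + b^2.
So M^{-1} = ~M / (a^2 + b^2) = (a - b*e12)/(a^2 + b^2).
a^2 + b^2 = 1 + 16 = 17
Scalar part = -1/17 = -1/17
Bivector coeff = 4/17 = 4/17
M^{-1} = -1/17 + 4/17*e12


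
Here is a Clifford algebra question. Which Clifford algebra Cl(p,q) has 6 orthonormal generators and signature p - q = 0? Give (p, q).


We need p + q = 6 and p - q = 0.
Adding: 2p = 6 + 0 = 6, so p = 3.
Then q = 6 - 3 = 3.
(p, q) = (3, 3)


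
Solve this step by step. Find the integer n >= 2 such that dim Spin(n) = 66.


dim Spin(n) = dim so(n) = n(n-1)/2.
Solve n(n-1)/2 = 66, i.e. n^2 - n - 132 = 0.
Discriminant = 1 + 8*66 = 529
n = (1 + sqrt(529))/2 = (1 + 23)/2 = 12


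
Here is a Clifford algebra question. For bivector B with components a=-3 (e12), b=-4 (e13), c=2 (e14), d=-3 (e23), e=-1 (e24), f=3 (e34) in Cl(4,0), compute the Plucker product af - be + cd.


Plucker relation: af - be + cd
a*f = (-3)*3 = -9
b*e = (-4)*(-1) = 4
c*d = 2*(-3) = -6
af - be + cd = -9 - 4 + (-6)
= -19


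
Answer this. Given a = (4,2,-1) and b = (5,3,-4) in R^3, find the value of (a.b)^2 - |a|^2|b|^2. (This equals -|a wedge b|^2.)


a . b = 4*5 + 2*3 + (-1)*(-4)
= 20 + 6 + 4 = 30
|a|^2 = 4^2 + 2^2 + (-1)^2 = 21
|b|^2 = 5^2 + 3^2 + (-4)^2 = 50
(a.b)^2 = 30^2 = 900
|a|^2 * |b|^2 = 21 * 50 = 1050
Result = 900 - 1050 = -150


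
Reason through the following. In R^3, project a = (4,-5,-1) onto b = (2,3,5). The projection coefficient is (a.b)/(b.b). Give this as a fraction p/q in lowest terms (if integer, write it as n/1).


Projection coefficient = (a . b) / (b . b)
a . b = 4*2 + (-5)*3 + (-1)*5
= 8 + (-15) + (-5) = -12
b . b = 2^2 + 3^2 + 5^2
= 4 + 9 + 25 = 38
Coefficient = -12/38
In lowest terms: -6/19


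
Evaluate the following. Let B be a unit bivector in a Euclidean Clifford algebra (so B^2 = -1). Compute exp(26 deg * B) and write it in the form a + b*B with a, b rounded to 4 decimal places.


For a unit bivector B with B^2 = -1, the exponential series gives
e^(theta*B) = cos(theta) + sin(theta)*B (the GA analogue of Euler's formula).
theta = 26 degrees = 0.453786 rad
cos(26 deg) = 0.8988
sin(26 deg) = 0.4384
exp(theta*B) = 0.8988 + 0.4384*B


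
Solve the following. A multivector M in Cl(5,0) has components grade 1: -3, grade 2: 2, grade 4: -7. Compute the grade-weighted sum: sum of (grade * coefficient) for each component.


Grade-weighted sum = sum of grade_k * coefficient_k
1*(-3) = -3
2*2 = 4
4*(-7) = -28
Total = -3 + 4 + (-28) = -27


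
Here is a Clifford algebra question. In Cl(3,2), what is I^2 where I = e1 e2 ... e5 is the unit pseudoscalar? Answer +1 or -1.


The pseudoscalar I = e1...e_n (product of all n generators) of Cl(p,q) satisfies I^2 = (-1)^(q + n(n-1)/2).
p = 3, q = 2, n = p + q = 5
n(n-1)/2 = 5 * 4 / 2 = 10
Exponent = q + n(n-1)/2 = 2 + 10 = 12
I^2 = (-1)^12 = +1


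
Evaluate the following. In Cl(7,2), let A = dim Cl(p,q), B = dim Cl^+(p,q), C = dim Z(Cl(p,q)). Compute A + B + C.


n = 7 + 2 = 9
Total dim = 2^9 = 512
Even subalgebra dim = 2^8 = 256
n is odd, so center dim = 2
Sum = 512 + 256 + 2 = 770


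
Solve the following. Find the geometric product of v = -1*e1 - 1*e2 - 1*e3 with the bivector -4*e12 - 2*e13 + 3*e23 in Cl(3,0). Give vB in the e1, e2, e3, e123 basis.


vB has grade-1 (vector) and grade-3 (trivector) parts: vB = (v _| B) + (v ^ B).
Vector part <vB>_1:
  e1: -v2*b12 - v3*b13 = -(-1)*(-4) - (-1)*(-2) = -6
  e2: v1*b12 - v3*b23 = (-1)*(-4) - (-1)*(3) = 7
  e3: v1*b13 + v2*b23 = (-1)*(-2) + (-1)*(3) = -1
Trivector part <vB>_3:
  e123: v1*b23 - v2*b13 + v3*b12 = (-1)*(3) - (-1)*(-2) + (-1)*(-4) = -1
vB = -6*e1 + 7*e2 - 1*e3 - 1*e123


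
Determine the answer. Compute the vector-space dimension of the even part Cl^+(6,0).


Even subalgebra dimension = 2^(n-1)
n = 6 + 0 = 6
2^(6 - 1) = 2^5 = 32
Verification: sum of C(6,k) for even k = 1 + 15 + 15 + 1 = 32
Result = 32


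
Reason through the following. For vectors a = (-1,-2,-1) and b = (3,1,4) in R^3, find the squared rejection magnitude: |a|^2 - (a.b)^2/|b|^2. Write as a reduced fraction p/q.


|a|^2 = (-1)^2 + (-2)^2 + (-1)^2 = 6
|b|^2 = 3^2 + 1^2 + 4^2 = 26
a . b = (-1)*3 + (-2)*1 + (-1)*4 = -9
(a.b)^2 = (-9)^2 = 81
|rej|^2 = 6 - 81/26
= (156 - 81)/26
= 75/26
In lowest terms: 75/26


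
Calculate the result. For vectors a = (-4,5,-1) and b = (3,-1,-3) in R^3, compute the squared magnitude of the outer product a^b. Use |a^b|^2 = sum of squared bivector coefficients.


a wedge b = (a1*b2 - a2*b1)*e12 + (a1*b3 - a3*b1)*e13 + (a2*b3 - a3*b2)*e23
e12 coeff: (-4)*(-1) - 5*3 = 4 - 15 = -11
e13 coeff: (-4)*(-3) - (-1)*3 = 12 - (-3) = 15
e23 coeff: 5*(-3) - (-1)*(-1) = -15 - 1 = -16
|a wedge b|^2 = (-11)^2 + 15^2 + (-16)^2
= 121 + 225 + 256
= 602


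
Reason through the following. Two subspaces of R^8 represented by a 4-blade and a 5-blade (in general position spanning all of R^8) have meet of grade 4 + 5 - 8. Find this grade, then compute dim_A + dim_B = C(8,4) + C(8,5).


Meet grade = grade(A) + grade(B) - n
= 4 + 5 - 8 = 1
C(8,4) = 70
C(8,5) = 56
dim_A + dim_B = 70 + 56 = 126


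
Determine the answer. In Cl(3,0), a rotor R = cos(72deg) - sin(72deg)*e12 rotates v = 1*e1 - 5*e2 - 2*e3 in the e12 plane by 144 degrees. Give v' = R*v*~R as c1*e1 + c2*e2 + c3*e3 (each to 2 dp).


Rotor R = cos(72deg) - sin(72deg)*e12
Rotation angle theta = 2 * 72 = 144 degrees in the e12 plane (e1 -> e2).
The component perpendicular to the plane (e3) is invariant: v'_3 = v3 = -2.00
cos(144deg) = -0.8090, sin(144deg) = 0.5878
v'_1 = v1*cos(theta) - v2*sin(theta) = 1*(-0.8090) - (-5)*0.5878 = 2.13
v'_2 = v1*sin(theta) + v2*cos(theta) = 1*0.5878 + (-5)*(-0.8090) = 4.63
v' = 2.13*e1 + 4.63*e2 - 2.00*e3


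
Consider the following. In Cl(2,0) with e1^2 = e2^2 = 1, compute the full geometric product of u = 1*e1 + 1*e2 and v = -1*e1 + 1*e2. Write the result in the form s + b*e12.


Expand: (1*e1 + 1*e2)(-1*e1 + 1*e2)
= 1*(-1)*e1e1 + 1*1*e1e2 + 1*(-1)*e2e1 + 1*1*e2e2
Using e1^2 = e2^2 = 1, e2e1 = -e1e2:
Scalar part s = 1*(-1) + 1*1 = -1 + 1 = 0
Bivector part b = 1*1 - 1*(-1) = 1 - (-1) = 2
uv = 0 + 2*e12


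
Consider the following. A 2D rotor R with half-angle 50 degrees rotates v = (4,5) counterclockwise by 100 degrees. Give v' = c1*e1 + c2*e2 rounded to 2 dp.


Rotor R = cos(50deg) - sin(50deg)*e12
Rotation angle theta = 2 * 50 = 100 degrees
v' = R*v*~R rotates v by theta.
cos(100deg) = -0.1736, sin(100deg) = 0.9848
v'_1 = 4*cos(100deg) - 5*sin(100deg)
= 4*(-0.1736) - 5*0.9848
= -5.62
v'_2 = 4*sin(100deg) + 5*cos(100deg)
= 4*0.9848 + 5*(-0.1736)
= 3.07
v' = -5.62*e1 + 3.07*e2


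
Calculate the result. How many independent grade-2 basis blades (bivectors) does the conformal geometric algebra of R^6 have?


The conformal model of R^6 uses Cl(7,1) with m = 6 + 2 = 8 generators.
Number of grade-2 blades = C(m, 2) = C(8, 2)
= 8*7/2 = 28


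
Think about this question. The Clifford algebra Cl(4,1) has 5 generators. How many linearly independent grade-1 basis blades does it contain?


Number of grade-k basis blades in Cl(p,q) with n = p + q is C(n, k).
n = 4 + 1 = 5
C(5, 1) = 5! / (1! * 4!)
= 120 / (1 * 24)
= 5


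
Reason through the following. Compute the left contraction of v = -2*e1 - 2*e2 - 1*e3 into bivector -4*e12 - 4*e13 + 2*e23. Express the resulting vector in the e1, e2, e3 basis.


Left contraction v _| B = <vB>_1 (grade-1 part of the geometric product vB).
Using e1_|e12 = e2, e2_|e12 = -e1, e1_|e13 = e3, e3_|e13 = -e1, e2_|e23 = e3, e3_|e23 = -e2:
e1 coeff: -v2*b12 - v3*b13 = -(-2)*(-4) - (-1)*(-4) = -12
e2 coeff: v1*b12 - v3*b23 = (-2)*(-4) - (-1)*(2) = 10
e3 coeff: v1*b13 + v2*b23 = (-2)*(-4) + (-2)*(2) = 4
v _| B = -12*e1 + 10*e2 + 4*e3


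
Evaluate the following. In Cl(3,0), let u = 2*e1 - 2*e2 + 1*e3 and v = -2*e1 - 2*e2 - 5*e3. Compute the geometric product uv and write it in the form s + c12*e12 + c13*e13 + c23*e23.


In Cl(3,0): e_i^2 = 1, e_ie_j = -e_je_i for i != j.
Scalar part = u . v = 2*(-2) + (-2)*(-2) + 1*(-5)
= -4 + 4 + (-5) = -5
e12 coeff = 2*(-2) - (-2)*(-2) = -4 - 4 = -8
e13 coeff = 2*(-5) - 1*(-2) = -10 - (-2) = -8
e23 coeff = (-2)*(-5) - 1*(-2) = 10 - (-2) = 12
uv = -5 - 8*e12 - 8*e13 + 12*e23


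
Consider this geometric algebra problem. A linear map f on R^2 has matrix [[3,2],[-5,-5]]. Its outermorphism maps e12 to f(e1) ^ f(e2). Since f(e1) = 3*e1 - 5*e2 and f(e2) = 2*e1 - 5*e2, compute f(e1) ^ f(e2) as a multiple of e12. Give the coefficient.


The outermorphism of a linear map f sends e1^e2 to f(e1)^f(e2).
f(e1) = 3*e1 - 5*e2
f(e2) = 2*e1 - 5*e2
f(e1) ^ f(e2) = (3*e1 - 5*e2) ^ (2*e1 - 5*e2)
= 3*(-5)*e12 + (-5)*2*e21
= (-15 - (-10))*e12
= -5*e12
Coefficient = -5


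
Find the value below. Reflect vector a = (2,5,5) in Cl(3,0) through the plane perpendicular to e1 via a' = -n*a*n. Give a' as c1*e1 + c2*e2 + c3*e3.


Reflection formula: a' = -n*a*n, with n = e1 (unit vector, n^2 = 1).
For reflection through hyperplane perp to e1:
The component along e1 flips sign, others stay.
a = (2, 5, 5)
a' = (-2, 5, 5)
a' = -2*e1 + 5*e2 + 5*e3


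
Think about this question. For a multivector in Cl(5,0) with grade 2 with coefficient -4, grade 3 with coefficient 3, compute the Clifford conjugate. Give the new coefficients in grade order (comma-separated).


Clifford conjugate sign for grade k: (-1)^(k(k+1)/2)
Grade 2: (-1)^(2*3/2) = (-1)^3 = -1, coeff -4 -> 4
Grade 3: (-1)^(3*4/2) = (-1)^6 = 1, coeff 3 -> 3
Conjugated coefficients: 4, 3


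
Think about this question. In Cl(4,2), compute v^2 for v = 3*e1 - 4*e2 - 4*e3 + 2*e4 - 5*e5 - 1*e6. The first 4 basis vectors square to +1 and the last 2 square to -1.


v^2 = sum of c_i^2 * e_i^2
Positive signature terms (e_i^2 = +1): 3^2 + (-4)^2 + (-4)^2 + 2^2 = 45
Negative signature terms (e_j^2 = -1): (-5)^2 + (-1)^2 = 26
v^2 = 45 - 26 = 19


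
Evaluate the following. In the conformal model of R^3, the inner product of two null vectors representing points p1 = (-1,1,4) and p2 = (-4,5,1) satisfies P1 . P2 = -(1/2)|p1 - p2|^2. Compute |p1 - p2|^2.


p1 - p2 = (3, -4, 3)
|p1 - p2|^2 = 3^2 + (-4)^2 + 3^2
= 9 + 16 + 9
= 34


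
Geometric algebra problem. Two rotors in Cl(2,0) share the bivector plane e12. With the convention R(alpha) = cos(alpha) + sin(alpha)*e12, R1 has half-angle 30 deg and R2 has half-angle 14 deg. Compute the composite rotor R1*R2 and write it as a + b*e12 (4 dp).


Same-plane rotors commute and their half-angles add:
R1*R2 = cos(a1 + a2) + sin(a1 + a2)*e12.
a1 + a2 = 30 + 14 = 44 deg
cos(44 deg) = 0.7193
sin(44 deg) = 0.6947
R1*R2 = 0.7193 + 0.6947*e12


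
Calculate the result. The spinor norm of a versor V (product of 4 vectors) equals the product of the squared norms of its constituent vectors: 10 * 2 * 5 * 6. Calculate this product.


Spinor norm N(V) = |v1|^2 * |v2|^2 * ... * |v4|^2
= 10 * 2 * 5 * 6
Running product: 10, 20, 100, 600
N(V) = 600


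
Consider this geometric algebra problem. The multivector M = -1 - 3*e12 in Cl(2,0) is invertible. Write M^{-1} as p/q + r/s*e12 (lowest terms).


M = -1 - 3*e12, where e12^2 = -1.
Since M commutes with its reverse ~M = a - b*e12, M * ~M = a^2 - b^2*e12^2 = a^2 + b^2.
So M^{-1} = ~M / (a^2 + b^2) = (a - b*e12)/(a^2 + b^2).
a^2 + b^2 = 1 + 9 = 10
Scalar part = -1/10 = -1/10
Bivector coeff = 3/10 = 3/10
M^{-1} = -1/10 + 3/10*e12


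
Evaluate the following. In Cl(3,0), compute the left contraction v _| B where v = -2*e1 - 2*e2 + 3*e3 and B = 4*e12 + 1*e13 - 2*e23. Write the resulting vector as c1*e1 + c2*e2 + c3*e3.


Left contraction v _| B = <vB>_1 (grade-1 part of the geometric product vB).
Using e1_|e12 = e2, e2_|e12 = -e1, e1_|e13 = e3, e3_|e13 = -e1, e2_|e23 = e3, e3_|e23 = -e2:
e1 coeff: -v2*b12 - v3*b13 = -(-2)*(4) - (3)*(1) = 5
e2 coeff: v1*b12 - v3*b23 = (-2)*(4) - (3)*(-2) = -2
e3 coeff: v1*b13 + v2*b23 = (-2)*(1) + (-2)*(-2) = 2
v _| B = 5*e1 - 2*e2 + 2*e3


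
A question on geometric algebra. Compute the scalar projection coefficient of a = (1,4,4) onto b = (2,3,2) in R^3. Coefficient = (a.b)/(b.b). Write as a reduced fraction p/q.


Projection coefficient = (a . b) / (b . b)
a . b = 1*2 + 4*3 + 4*2
= 2 + 12 + 8 = 22
b . b = 2^2 + 3^2 + 2^2
= 4 + 9 + 4 = 17
Coefficient = 22/17
In lowest terms: 22/17


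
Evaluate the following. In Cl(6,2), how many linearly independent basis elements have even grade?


Even subalgebra dimension = 2^(n-1)
n = 6 + 2 = 8
2^(8 - 1) = 2^7 = 128
Verification: sum of C(8,k) for even k = 1 + 28 + 70 + 28 + 1 = 128
Result = 128


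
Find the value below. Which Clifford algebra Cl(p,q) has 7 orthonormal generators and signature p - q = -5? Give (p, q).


We need p + q = 7 and p - q = -5.
Adding: 2p = 7 + (-5) = 2, so p = 1.
Then q = 7 - 1 = 6.
(p, q) = (1, 6)


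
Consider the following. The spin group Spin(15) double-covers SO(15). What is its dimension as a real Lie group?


Spin(n) double-covers SO(n); both have Lie algebra so(n) of dimension n(n-1)/2.
n = 15
n(n-1) = 15 * 14 = 210
dim Spin(15) = 210/2 = 105


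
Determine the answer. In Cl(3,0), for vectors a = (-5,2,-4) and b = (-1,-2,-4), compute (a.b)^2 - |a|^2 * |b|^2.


a . b = (-5)*(-1) + 2*(-2) + (-4)*(-4)
= 5 + (-4) + 16 = 17
|a|^2 = (-5)^2 + 2^2 + (-4)^2 = 45
|b|^2 = (-1)^2 + (-2)^2 + (-4)^2 = 21
(a.b)^2 = 17^2 = 289
|a|^2 * |b|^2 = 45 * 21 = 945
Result = 289 - 945 = -656


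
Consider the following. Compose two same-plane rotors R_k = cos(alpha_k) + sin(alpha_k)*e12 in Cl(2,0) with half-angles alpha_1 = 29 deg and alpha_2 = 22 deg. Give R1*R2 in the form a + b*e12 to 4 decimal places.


Same-plane rotors commute and their half-angles add:
R1*R2 = cos(a1 + a2) + sin(a1 + a2)*e12.
a1 + a2 = 29 + 22 = 51 deg
cos(51 deg) = 0.6293
sin(51 deg) = 0.7771
R1*R2 = 0.6293 + 0.7771*e12


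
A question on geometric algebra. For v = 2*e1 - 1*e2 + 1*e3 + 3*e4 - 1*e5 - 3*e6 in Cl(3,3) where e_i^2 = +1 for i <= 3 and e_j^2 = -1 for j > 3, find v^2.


v^2 = sum of c_i^2 * e_i^2
Positive signature terms (e_i^2 = +1): 2^2 + (-1)^2 + 1^2 = 6
Negative signature terms (e_j^2 = -1): 3^2 + (-1)^2 + (-3)^2 = 19
v^2 = 6 - 19 = -13


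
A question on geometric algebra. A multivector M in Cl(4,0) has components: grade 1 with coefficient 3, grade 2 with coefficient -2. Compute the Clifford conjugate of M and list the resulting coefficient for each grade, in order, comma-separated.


Clifford conjugate sign for grade k: (-1)^(k(k+1)/2)
Grade 1: (-1)^(1*2/2) = (-1)^1 = -1, coeff 3 -> -3
Grade 2: (-1)^(2*3/2) = (-1)^3 = -1, coeff -2 -> 2
Conjugated coefficients: -3, 2


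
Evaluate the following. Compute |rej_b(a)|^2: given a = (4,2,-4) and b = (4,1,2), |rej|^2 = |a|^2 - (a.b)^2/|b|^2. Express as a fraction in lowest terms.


|a|^2 = 4^2 + 2^2 + (-4)^2 = 36
|b|^2 = 4^2 + 1^2 + 2^2 = 21
a . b = 4*4 + 2*1 + (-4)*2 = 10
(a.b)^2 = 10^2 = 100
|rej|^2 = 36 - 100/21
= (756 - 100)/21
= 656/21
In lowest terms: 656/21


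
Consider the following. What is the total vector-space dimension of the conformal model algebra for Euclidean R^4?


The conformal model of R^4 uses Cl(5,1): the 4 Euclidean generators plus two extra orthogonal generators e+ (e+^2 = +1) and e- (e-^2 = -1), from which the null vectors e0, einf are built.
Number of generators m = 4 + 2 = 6.
dim Cl(p,q) = 2^m = 2^6 = 64


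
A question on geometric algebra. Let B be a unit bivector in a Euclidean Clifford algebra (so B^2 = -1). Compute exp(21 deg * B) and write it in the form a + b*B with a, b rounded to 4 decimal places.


For a unit bivector B with B^2 = -1, the exponential series gives
e^(theta*B) = cos(theta) + sin(theta)*B (the GA analogue of Euler's formula).
theta = 21 degrees = 0.366519 rad
cos(21 deg) = 0.9336
sin(21 deg) = 0.3584
exp(theta*B) = 0.9336 + 0.3584*B


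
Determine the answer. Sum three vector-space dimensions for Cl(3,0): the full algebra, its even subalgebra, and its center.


n = 3 + 0 = 3
Total dim = 2^3 = 8
Even subalgebra dim = 2^2 = 4
n is odd, so center dim = 2
Sum = 8 + 4 + 2 = 14


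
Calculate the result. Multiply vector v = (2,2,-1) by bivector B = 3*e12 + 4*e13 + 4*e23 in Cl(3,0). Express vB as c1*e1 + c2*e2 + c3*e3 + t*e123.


vB has grade-1 (vector) and grade-3 (trivector) parts: vB = (v _| B) + (v ^ B).
Vector part <vB>_1:
  e1: -v2*b12 - v3*b13 = -(2)*(3) - (-1)*(4) = -2
  e2: v1*b12 - v3*b23 = (2)*(3) - (-1)*(4) = 10
  e3: v1*b13 + v2*b23 = (2)*(4) + (2)*(4) = 16
Trivector part <vB>_3:
  e123: v1*b23 - v2*b13 + v3*b12 = (2)*(4) - (2)*(4) + (-1)*(3) = -3
vB = -2*e1 + 10*e2 + 16*e3 - 3*e123


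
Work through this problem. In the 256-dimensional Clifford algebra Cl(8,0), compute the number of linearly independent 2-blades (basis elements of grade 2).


Number of grade-k basis blades in Cl(p,q) with n = p + q is C(n, k).
n = 8 + 0 = 8
C(8, 2) = 8! / (2! * 6!)
= 40320 / (2 * 720)
= 28


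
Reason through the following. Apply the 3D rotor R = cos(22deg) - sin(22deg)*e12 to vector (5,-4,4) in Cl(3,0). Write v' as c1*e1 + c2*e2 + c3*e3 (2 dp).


Rotor R = cos(22deg) - sin(22deg)*e12
Rotation angle theta = 2 * 22 = 44 degrees in the e12 plane (e1 -> e2).
The component perpendicular to the plane (e3) is invariant: v'_3 = v3 = 4.00
cos(44deg) = 0.7193, sin(44deg) = 0.6947
v'_1 = v1*cos(theta) - v2*sin(theta) = 5*0.7193 - (-4)*0.6947 = 6.38
v'_2 = v1*sin(theta) + v2*cos(theta) = 5*0.6947 + (-4)*0.7193 = 0.60
v' = 6.38*e1 + 0.60*e2 + 4.00*e3


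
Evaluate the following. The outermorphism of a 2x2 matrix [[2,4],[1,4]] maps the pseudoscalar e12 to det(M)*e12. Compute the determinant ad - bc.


The outermorphism of a linear map f sends e1^e2 to f(e1)^f(e2).
f(e1) = 2*e1 + 1*e2
f(e2) = 4*e1 + 4*e2
f(e1) ^ f(e2) = (2*e1 + 1*e2) ^ (4*e1 + 4*e2)
= 2*4*e12 + 1*4*e21
= (8 - 4)*e12
= 4*e12
Coefficient = 4


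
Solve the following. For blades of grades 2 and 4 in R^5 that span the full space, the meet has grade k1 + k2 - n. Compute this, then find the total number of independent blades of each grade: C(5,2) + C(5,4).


Meet grade = grade(A) + grade(B) - n
= 2 + 4 - 5 = 1
C(5,2) = 10
C(5,4) = 5
dim_A + dim_B = 10 + 5 = 15


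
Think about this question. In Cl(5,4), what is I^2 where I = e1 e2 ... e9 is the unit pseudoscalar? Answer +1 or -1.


The pseudoscalar I = e1...e_n (product of all n generators) of Cl(p,q) satisfies I^2 = (-1)^(q + n(n-1)/2).
p = 5, q = 4, n = p + q = 9
n(n-1)/2 = 9 * 8 / 2 = 36
Exponent = q + n(n-1)/2 = 4 + 36 = 40
I^2 = (-1)^40 = +1


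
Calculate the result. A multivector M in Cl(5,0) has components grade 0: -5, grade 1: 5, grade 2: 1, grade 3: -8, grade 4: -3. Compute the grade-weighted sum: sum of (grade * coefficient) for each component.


Grade-weighted sum = sum of grade_k * coefficient_k
0*(-5) = 0
1*5 = 5
2*1 = 2
3*(-8) = -24
4*(-3) = -12
Total = 0 + 5 + 2 + (-24) + (-12) = -29


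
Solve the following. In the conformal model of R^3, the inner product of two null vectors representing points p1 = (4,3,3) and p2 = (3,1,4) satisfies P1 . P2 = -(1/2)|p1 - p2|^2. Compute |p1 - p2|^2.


p1 - p2 = (1, 2, -1)
|p1 - p2|^2 = 1^2 + 2^2 + (-1)^2
= 1 + 4 + 1
= 6


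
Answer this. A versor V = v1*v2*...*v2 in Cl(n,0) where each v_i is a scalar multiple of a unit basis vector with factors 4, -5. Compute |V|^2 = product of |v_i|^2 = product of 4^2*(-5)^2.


Each vector v_i has |v_i|^2 = s_i^2
Squared scales: 4^2 = 16, (-5)^2 = 25
|V|^2 = 16 * 25
= 400


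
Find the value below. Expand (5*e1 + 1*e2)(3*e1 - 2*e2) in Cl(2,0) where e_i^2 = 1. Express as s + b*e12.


Expand: (5*e1 + 1*e2)(3*e1 - 2*e2)
= 5*3*e1e1 + 5*(-2)*e1e2 + 1*3*e2e1 + 1*(-2)*e2e2
Using e1^2 = e2^2 = 1, e2e1 = -e1e2:
Scalar part s = 5*3 + 1*(-2) = 15 + (-2) = 13
Bivector part b = 5*(-2) - 1*3 = -10 - 3 = -13
uv = 13 - 13*e12


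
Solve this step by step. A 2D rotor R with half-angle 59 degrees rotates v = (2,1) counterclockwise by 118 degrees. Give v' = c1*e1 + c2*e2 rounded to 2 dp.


Rotor R = cos(59deg) - sin(59deg)*e12
Rotation angle theta = 2 * 59 = 118 degrees
v' = R*v*~R rotates v by theta.
cos(118deg) = -0.4695, sin(118deg) = 0.8829
v'_1 = 2*cos(118deg) - 1*sin(118deg)
= 2*(-0.4695) - 1*0.8829
= -1.82
v'_2 = 2*sin(118deg) + 1*cos(118deg)
= 2*0.8829 + 1*(-0.4695)
= 1.30
v' = -1.82*e1 + 1.30*e2


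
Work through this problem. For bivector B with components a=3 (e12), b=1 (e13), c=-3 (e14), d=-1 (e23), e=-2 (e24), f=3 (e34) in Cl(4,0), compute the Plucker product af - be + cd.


Plucker relation: af - be + cd
a*f = 3*3 = 9
b*e = 1*(-2) = -2
c*d = (-3)*(-1) = 3
af - be + cd = 9 - (-2) + 3
= 14


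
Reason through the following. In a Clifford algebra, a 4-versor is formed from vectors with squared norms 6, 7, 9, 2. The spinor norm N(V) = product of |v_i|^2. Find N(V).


Spinor norm N(V) = |v1|^2 * |v2|^2 * ... * |v4|^2
= 6 * 7 * 9 * 2
Running product: 6, 42, 378, 756
N(V) = 756


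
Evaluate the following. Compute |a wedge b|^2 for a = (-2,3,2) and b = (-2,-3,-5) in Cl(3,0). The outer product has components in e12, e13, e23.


a wedge b = (a1*b2 - a2*b1)*e12 + (a1*b3 - a3*b1)*e13 + (a2*b3 - a3*b2)*e23
e12 coeff: (-2)*(-3) - 3*(-2) = 6 - (-6) = 12
e13 coeff: (-2)*(-5) - 2*(-2) = 10 - (-4) = 14
e23 coeff: 3*(-5) - 2*(-3) = -15 - (-6) = -9
|a wedge b|^2 = 12^2 + 14^2 + (-9)^2
= 144 + 196 + 81
= 421


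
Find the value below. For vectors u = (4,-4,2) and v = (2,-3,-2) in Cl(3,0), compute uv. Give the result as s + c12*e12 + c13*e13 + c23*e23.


In Cl(3,0): e_i^2 = 1, e_ie_j = -e_je_i for i != j.
Scalar part = u . v = 4*2 + (-4)*(-3) + 2*(-2)
= 8 + 12 + (-4) = 16
e12 coeff = 4*(-3) - (-4)*2 = -12 - (-8) = -4
e13 coeff = 4*(-2) - 2*2 = -8 - 4 = -12
e23 coeff = (-4)*(-2) - 2*(-3) = 8 - (-6) = 14
uv = 16 - 4*e12 - 12*e13 + 14*e23


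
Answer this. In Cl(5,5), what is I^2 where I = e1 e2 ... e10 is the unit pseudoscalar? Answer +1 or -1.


The pseudoscalar I = e1...e_n (product of all n generators) of Cl(p,q) satisfies I^2 = (-1)^(q + n(n-1)/2).
p = 5, q = 5, n = p + q = 10
n(n-1)/2 = 10 * 9 / 2 = 45
Exponent = q + n(n-1)/2 = 5 + 45 = 50
I^2 = (-1)^50 = +1


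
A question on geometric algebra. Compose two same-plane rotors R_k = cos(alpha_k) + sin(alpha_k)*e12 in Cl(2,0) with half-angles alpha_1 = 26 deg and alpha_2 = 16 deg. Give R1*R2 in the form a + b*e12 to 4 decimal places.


Same-plane rotors commute and their half-angles add:
R1*R2 = cos(a1 + a2) + sin(a1 + a2)*e12.
a1 + a2 = 26 + 16 = 42 deg
cos(42 deg) = 0.7431
sin(42 deg) = 0.6691
R1*R2 = 0.7431 + 0.6691*e12


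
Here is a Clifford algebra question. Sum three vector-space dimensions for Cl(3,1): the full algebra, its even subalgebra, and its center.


n = 3 + 1 = 4
Total dim = 2^4 = 16
Even subalgebra dim = 2^3 = 8
n is even, so center dim = 1
Sum = 16 + 8 + 1 = 25


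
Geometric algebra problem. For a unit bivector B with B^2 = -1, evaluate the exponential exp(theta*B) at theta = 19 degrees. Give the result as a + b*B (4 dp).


For a unit bivector B with B^2 = -1, the exponential series gives
e^(theta*B) = cos(theta) + sin(theta)*B (the GA analogue of Euler's formula).
theta = 19 degrees = 0.331613 rad
cos(19 deg) = 0.9455
sin(19 deg) = 0.3256
exp(theta*B) = 0.9455 + 0.3256*B


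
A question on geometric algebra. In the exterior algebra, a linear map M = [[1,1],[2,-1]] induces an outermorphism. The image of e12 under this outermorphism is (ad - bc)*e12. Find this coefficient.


The outermorphism of a linear map f sends e1^e2 to f(e1)^f(e2).
f(e1) = 1*e1 + 2*e2
f(e2) = 1*e1 - 1*e2
f(e1) ^ f(e2) = (1*e1 + 2*e2) ^ (1*e1 - 1*e2)
= 1*(-1)*e12 + 2*1*e21
= (-1 - 2)*e12
= -3*e12
Coefficient = -3


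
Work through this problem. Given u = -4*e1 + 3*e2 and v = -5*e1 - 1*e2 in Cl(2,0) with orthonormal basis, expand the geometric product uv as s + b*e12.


Expand: (-4*e1 + 3*e2)(-5*e1 - 1*e2)
= (-4)*(-5)*e1e1 + (-4)*(-1)*e1e2 + 3*(-5)*e2e1 + 3*(-1)*e2e2
Using e1^2 = e2^2 = 1, e2e1 = -e1e2:
Scalar part s = (-4)*(-5) + 3*(-1) = 20 + (-3) = 17
Bivector part b = (-4)*(-1) - 3*(-5) = 4 - (-15) = 19
uv = 17 + 19*e12


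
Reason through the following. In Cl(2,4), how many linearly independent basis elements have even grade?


Even subalgebra dimension = 2^(n-1)
n = 2 + 4 = 6
2^(6 - 1) = 2^5 = 32
Verification: sum of C(6,k) for even k = 1 + 15 + 15 + 1 = 32
Result = 32


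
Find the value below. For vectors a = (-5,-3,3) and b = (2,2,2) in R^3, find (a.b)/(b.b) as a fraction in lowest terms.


Projection coefficient = (a . b) / (b . b)
a . b = (-5)*2 + (-3)*2 + 3*2
= -10 + (-6) + 6 = -10
b . b = 2^2 + 2^2 + 2^2
= 4 + 4 + 4 = 12
Coefficient = -10/12
In lowest terms: -5/6


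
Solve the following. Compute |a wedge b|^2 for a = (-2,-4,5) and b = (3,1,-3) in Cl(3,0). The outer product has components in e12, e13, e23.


a wedge b = (a1*b2 - a2*b1)*e12 + (a1*b3 - a3*b1)*e13 + (a2*b3 - a3*b2)*e23
e12 coeff: (-2)*1 - (-4)*3 = -2 - (-12) = 10
e13 coeff: (-2)*(-3) - 5*3 = 6 - 15 = -9
e23 coeff: (-4)*(-3) - 5*1 = 12 - 5 = 7
|a wedge b|^2 = 10^2 + (-9)^2 + 7^2
= 100 + 81 + 49
= 230


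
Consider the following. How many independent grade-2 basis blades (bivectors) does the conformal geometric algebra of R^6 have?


The conformal model of R^6 uses Cl(7,1) with m = 6 + 2 = 8 generators.
Number of grade-2 blades = C(m, 2) = C(8, 2)
= 8*7/2 = 28


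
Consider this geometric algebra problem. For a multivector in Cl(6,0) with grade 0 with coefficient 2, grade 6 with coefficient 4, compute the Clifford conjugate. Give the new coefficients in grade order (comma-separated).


Clifford conjugate sign for grade k: (-1)^(k(k+1)/2)
Grade 0: (-1)^(0*1/2) = (-1)^0 = 1, coeff 2 -> 2
Grade 6: (-1)^(6*7/2) = (-1)^21 = -1, coeff 4 -> -4
Conjugated coefficients: 2, -4


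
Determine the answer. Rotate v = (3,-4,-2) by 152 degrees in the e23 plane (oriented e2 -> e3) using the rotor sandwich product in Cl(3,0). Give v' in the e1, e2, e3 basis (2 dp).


Rotor R = cos(76deg) - sin(76deg)*e23
Rotation angle theta = 2 * 76 = 152 degrees in the e23 plane (e2 -> e3).
The component perpendicular to the plane (e1) is invariant: v'_1 = v1 = 3.00
cos(152deg) = -0.8829, sin(152deg) = 0.4695
v'_2 = v2*cos(theta) - v3*sin(theta) = -4*(-0.8829) - (-2)*0.4695 = 4.47
v'_3 = v2*sin(theta) + v3*cos(theta) = -4*0.4695 + (-2)*(-0.8829) = -0.11
v' = 3.00*e1 + 4.47*e2 - 0.11*e3


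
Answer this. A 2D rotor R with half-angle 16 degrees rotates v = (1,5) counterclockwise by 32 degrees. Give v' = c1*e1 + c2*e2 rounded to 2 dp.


Rotor R = cos(16deg) - sin(16deg)*e12
Rotation angle theta = 2 * 16 = 32 degrees
v' = R*v*~R rotates v by theta.
cos(32deg) = 0.8480, sin(32deg) = 0.5299
v'_1 = 1*cos(32deg) - 5*sin(32deg)
= 1*0.8480 - 5*0.5299
= -1.80
v'_2 = 1*sin(32deg) + 5*cos(32deg)
= 1*0.5299 + 5*0.8480
= 4.77
v' = -1.80*e1 + 4.77*e2


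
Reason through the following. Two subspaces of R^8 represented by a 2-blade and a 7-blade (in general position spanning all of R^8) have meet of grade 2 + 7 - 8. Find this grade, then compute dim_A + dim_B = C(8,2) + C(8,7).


Meet grade = grade(A) + grade(B) - n
= 2 + 7 - 8 = 1
C(8,2) = 28
C(8,7) = 8
dim_A + dim_B = 28 + 8 = 36


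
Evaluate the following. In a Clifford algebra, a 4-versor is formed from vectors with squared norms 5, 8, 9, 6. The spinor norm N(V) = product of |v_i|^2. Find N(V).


Spinor norm N(V) = |v1|^2 * |v2|^2 * ... * |v4|^2
= 5 * 8 * 9 * 6
Running product: 5, 40, 360, 2160
N(V) = 2160


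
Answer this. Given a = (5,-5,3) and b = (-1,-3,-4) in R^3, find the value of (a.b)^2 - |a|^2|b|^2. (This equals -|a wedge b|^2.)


a . b = 5*(-1) + (-5)*(-3) + 3*(-4)
= -5 + 15 + (-12) = -2
|a|^2 = 5^2 + (-5)^2 + 3^2 = 59
|b|^2 = (-1)^2 + (-3)^2 + (-4)^2 = 26
(a.b)^2 = (-2)^2 = 4
|a|^2 * |b|^2 = 59 * 26 = 1534
Result = 4 - 1534 = -1530


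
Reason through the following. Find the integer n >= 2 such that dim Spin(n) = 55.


dim Spin(n) = dim so(n) = n(n-1)/2.
Solve n(n-1)/2 = 55, i.e. n^2 - n - 110 = 0.
Discriminant = 1 + 8*55 = 441
n = (1 + sqrt(441))/2 = (1 + 21)/2 = 11


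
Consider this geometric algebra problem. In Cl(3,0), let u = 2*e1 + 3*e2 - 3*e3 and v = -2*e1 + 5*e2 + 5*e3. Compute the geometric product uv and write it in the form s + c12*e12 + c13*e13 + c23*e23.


In Cl(3,0): e_i^2 = 1, e_ie_j = -e_je_i for i != j.
Scalar part = u . v = 2*(-2) + 3*5 + (-3)*5
= -4 + 15 + (-15) = -4
e12 coeff = 2*5 - 3*(-2) = 10 - (-6) = 16
e13 coeff = 2*5 - (-3)*(-2) = 10 - 6 = 4
e23 coeff = 3*5 - (-3)*5 = 15 - (-15) = 30
uv = -4 + 16*e12 + 4*e13 + 30*e23


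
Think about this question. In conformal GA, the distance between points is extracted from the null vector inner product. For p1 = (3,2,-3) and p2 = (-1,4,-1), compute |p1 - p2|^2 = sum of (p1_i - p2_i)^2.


p1 - p2 = (4, -2, -2)
|p1 - p2|^2 = 4^2 + (-2)^2 + (-2)^2
= 16 + 4 + 4
= 24


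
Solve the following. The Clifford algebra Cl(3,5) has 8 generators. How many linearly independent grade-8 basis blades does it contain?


Number of grade-k basis blades in Cl(p,q) with n = p + q is C(n, k).
n = 3 + 5 = 8
C(8, 8) = 8! / (8! * 0!)
= 40320 / (40320 * 1)
= 1


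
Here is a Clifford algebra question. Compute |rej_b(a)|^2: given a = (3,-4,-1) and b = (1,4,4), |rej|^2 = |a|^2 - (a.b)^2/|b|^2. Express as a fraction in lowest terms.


|a|^2 = 3^2 + (-4)^2 + (-1)^2 = 26
|b|^2 = 1^2 + 4^2 + 4^2 = 33
a . b = 3*1 + (-4)*4 + (-1)*4 = -17
(a.b)^2 = (-17)^2 = 289
|rej|^2 = 26 - 289/33
= (858 - 289)/33
= 569/33
In lowest terms: 569/33


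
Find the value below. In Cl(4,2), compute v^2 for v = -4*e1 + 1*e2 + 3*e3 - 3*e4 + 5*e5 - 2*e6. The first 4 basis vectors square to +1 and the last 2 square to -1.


v^2 = sum of c_i^2 * e_i^2
Positive signature terms (e_i^2 = +1): (-4)^2 + 1^2 + 3^2 + (-3)^2 = 35
Negative signature terms (e_j^2 = -1): 5^2 + (-2)^2 = 29
v^2 = 35 - 29 = 6


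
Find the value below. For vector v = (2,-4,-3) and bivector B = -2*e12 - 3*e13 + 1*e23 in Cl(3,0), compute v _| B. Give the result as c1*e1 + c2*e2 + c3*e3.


Left contraction v _| B = <vB>_1 (grade-1 part of the geometric product vB).
Using e1_|e12 = e2, e2_|e12 = -e1, e1_|e13 = e3, e3_|e13 = -e1, e2_|e23 = e3, e3_|e23 = -e2:
e1 coeff: -v2*b12 - v3*b13 = -(-4)*(-2) - (-3)*(-3) = -17
e2 coeff: v1*b12 - v3*b23 = (2)*(-2) - (-3)*(1) = -1
e3 coeff: v1*b13 + v2*b23 = (2)*(-3) + (-4)*(1) = -10
v _| B = -17*e1 - 1*e2 - 10*e3


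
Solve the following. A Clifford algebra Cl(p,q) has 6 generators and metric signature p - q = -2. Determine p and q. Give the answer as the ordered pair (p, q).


We need p + q = 6 and p - q = -2.
Adding: 2p = 6 + (-2) = 4, so p = 2.
Then q = 6 - 2 = 4.
(p, q) = (2, 4)


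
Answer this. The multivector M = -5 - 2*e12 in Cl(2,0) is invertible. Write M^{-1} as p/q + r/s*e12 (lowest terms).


M = -5 - 2*e12, where e12^2 = -1.
Since M commutes with its reverse ~M = a - b*e12, M * ~M = a^2 - b^2*e12^2 = a^2 + b^2.
So M^{-1} = ~M / (a^2 + b^2) = (a - b*e12)/(a^2 + b^2).
a^2 + b^2 = 25 + 4 = 29
Scalar part = -5/29 = -5/29
Bivector coeff = 2/29 = 2/29
M^{-1} = -5/29 + 2/29*e12


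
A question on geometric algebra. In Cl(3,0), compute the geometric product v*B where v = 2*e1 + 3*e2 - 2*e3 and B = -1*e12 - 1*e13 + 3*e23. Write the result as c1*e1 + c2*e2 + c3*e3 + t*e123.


vB has grade-1 (vector) and grade-3 (trivector) parts: vB = (v _| B) + (v ^ B).
Vector part <vB>_1:
  e1: -v2*b12 - v3*b13 = -(3)*(-1) - (-2)*(-1) = 1
  e2: v1*b12 - v3*b23 = (2)*(-1) - (-2)*(3) = 4
  e3: v1*b13 + v2*b23 = (2)*(-1) + (3)*(3) = 7
Trivector part <vB>_3:
  e123: v1*b23 - v2*b13 + v3*b12 = (2)*(3) - (3)*(-1) + (-2)*(-1) = 11
vB = 1*e1 + 4*e2 + 7*e3 + 11*e123


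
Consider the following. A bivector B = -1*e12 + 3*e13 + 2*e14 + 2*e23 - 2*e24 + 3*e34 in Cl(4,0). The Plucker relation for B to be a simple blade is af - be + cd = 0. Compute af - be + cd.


Plucker relation: af - be + cd
a*f = (-1)*3 = -3
b*e = 3*(-2) = -6
c*d = 2*2 = 4
af - be + cd = -3 - (-6) + 4
= 7
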